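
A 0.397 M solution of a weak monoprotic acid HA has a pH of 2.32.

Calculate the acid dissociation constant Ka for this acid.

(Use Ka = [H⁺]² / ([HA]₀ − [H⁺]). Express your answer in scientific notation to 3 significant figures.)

[H⁺] = 10^(−pH) = 10^(−2.32) = 4.786e-03 M. For HA ⇌ H⁺ + A⁻, Ka = [H⁺][A⁻]/[HA] = [H⁺]² / ([HA]₀ − [H⁺]) = (4.786e-03)² / (0.397 − 4.786e-03) = 5.84e-05.

K_a = 5.84e-05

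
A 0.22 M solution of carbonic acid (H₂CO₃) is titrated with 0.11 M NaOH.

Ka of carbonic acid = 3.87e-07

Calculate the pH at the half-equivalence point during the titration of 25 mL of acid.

At half-equivalence [HA] = [A⁻], so Henderson-Hasselbalch gives pH = pKa = -log(3.87e-07) = 6.41.

pH = pKa = 6.41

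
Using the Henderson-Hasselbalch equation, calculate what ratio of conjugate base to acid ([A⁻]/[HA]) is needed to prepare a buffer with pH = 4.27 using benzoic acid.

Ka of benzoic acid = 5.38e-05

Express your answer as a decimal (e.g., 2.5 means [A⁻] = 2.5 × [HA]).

pKa = -log(5.38e-05) = 4.2692. pH = pKa + log([A⁻]/[HA]), so log([A⁻]/[HA]) = pH − pKa = 4.27 − 4.2692 = 0.0008. [A⁻]/[HA] = 10^(0.0008) = 1.00

[A⁻]/[HA] = 1.00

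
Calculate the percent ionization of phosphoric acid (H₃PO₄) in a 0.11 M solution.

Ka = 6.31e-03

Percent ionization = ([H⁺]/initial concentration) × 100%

Using Ka equilibrium: x² + Ka×x - Ka×C = 0. Solving: [H⁺] = 2.3379e-02. Percent = (2.3379e-02/0.11) × 100

Percent ionization = 21.3%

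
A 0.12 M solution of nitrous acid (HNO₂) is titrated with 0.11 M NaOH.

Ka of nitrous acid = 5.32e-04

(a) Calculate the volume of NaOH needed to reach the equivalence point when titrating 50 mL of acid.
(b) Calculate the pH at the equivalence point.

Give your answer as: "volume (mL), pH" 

moles acid = 0.12 × 50/1000 = 0.006 mol; V_base = moles/0.11 × 1000 = 54.5 mL. At equivalence only the conjugate base is present: [A⁻] = 0.006/0.105 = 5.7391e-02 M. Kb = Kw/Ka = 1.88e-11; [OH⁻] = √(Kb × [A⁻]) = 1.0386e-06; pOH = 5.98; pH = 14 - pOH = 8.02.

V = 54.5 mL, pH = 8.02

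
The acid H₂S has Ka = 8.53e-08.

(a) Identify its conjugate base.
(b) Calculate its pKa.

(a) The conjugate base is formed by removing one H⁺ from H₂S, giving HS⁻. (b) pKa = -log(Ka) = -log(8.53e-08) = 7.07.

Conjugate base: HS⁻; pK_a = 7.07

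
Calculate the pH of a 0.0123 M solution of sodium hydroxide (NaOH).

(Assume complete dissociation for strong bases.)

[OH⁻] = 0.0123 M for strong base. pOH = -log[OH⁻] = 1.91, pH = 14 - pOH

pH = 12.09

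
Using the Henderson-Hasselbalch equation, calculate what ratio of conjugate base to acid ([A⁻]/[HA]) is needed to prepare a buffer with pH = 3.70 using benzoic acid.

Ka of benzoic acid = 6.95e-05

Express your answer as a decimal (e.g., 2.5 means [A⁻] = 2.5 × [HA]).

pKa = -log(6.95e-05) = 4.1580. pH = pKa + log([A⁻]/[HA]), so log([A⁻]/[HA]) = pH − pKa = 3.70 − 4.1580 = -0.4580. [A⁻]/[HA] = 10^(-0.4580) = 0.348

[A⁻]/[HA] = 0.348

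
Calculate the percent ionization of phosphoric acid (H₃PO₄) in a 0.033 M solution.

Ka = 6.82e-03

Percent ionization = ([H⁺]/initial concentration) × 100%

Using Ka equilibrium: x² + Ka×x - Ka×C = 0. Solving: [H⁺] = 1.1975e-02. Percent = (1.1975e-02/0.033) × 100

Percent ionization = 36.3%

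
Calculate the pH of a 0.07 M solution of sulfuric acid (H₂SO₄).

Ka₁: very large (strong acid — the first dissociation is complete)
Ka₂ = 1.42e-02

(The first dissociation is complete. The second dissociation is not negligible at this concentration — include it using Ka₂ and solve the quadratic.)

First dissociation is complete: [H⁺]₀ = [HSO₄⁻]₀ = C = 0.07 M. Second dissociation HSO₄⁻ ⇌ H⁺ + SO₄²⁻: let x = [SO₄²⁻]. Ka₂ = (C + x)·x / (C − x) = 1.42e-02 → x² + (C + Ka₂)·x − Ka₂·C = 0 → x² + 0.08420·x − 9.940e-04 = 0. x = (−0.08420 + √(0.08420² + 4 × 9.940e-04)) / 2 = 1.0497e-02 M. [H⁺] = C + x = 0.07 + 1.0497e-02 = 8.0497e-02 M. pH = -log(8.0497e-02) = 1.09.

pH = 1.09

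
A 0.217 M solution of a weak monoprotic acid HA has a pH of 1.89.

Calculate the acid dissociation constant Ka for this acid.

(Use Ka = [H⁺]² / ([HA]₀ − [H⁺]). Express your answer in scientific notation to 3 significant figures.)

[H⁺] = 10^(−pH) = 10^(−1.89) = 1.288e-02 M. For HA ⇌ H⁺ + A⁻, Ka = [H⁺][A⁻]/[HA] = [H⁺]² / ([HA]₀ − [H⁺]) = (1.288e-02)² / (0.217 − 1.288e-02) = 8.13e-04.

K_a = 8.13e-04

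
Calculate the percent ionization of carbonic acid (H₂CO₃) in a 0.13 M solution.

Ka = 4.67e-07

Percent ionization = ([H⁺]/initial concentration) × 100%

Using Ka equilibrium: x² + Ka×x - Ka×C = 0. Solving: [H⁺] = 2.4616e-04. Percent = (2.4616e-04/0.13) × 100

Percent ionization = 0.189%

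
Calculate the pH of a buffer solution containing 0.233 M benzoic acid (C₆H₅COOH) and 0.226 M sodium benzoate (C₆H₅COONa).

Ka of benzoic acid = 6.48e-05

pKa = -log(6.48e-05) = 4.19. pH = pKa + log([A⁻]/[HA]) = 4.19 + log(0.226/0.233)

pH = 4.18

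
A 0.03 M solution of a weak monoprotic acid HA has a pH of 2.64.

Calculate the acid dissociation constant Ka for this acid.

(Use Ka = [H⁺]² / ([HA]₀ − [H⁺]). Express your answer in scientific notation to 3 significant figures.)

[H⁺] = 10^(−pH) = 10^(−2.64) = 2.291e-03 M. For HA ⇌ H⁺ + A⁻, Ka = [H⁺][A⁻]/[HA] = [H⁺]² / ([HA]₀ − [H⁺]) = (2.291e-03)² / (0.03 − 2.291e-03) = 1.89e-04.

K_a = 1.89e-04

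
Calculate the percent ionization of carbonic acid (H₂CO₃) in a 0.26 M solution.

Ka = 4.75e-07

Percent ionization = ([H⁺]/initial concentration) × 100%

Using Ka equilibrium: x² + Ka×x - Ka×C = 0. Solving: [H⁺] = 3.5119e-04. Percent = (3.5119e-04/0.26) × 100

Percent ionization = 0.135%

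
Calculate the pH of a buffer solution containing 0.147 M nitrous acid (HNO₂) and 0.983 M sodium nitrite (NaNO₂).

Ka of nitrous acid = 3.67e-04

pKa = -log(3.67e-04) = 3.44. pH = pKa + log([A⁻]/[HA]) = 3.44 + log(0.983/0.147)

pH = 4.26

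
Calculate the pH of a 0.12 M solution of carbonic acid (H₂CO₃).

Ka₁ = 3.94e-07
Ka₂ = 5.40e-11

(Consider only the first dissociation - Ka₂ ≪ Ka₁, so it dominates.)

First dissociation dominates. From Ka₁ = [H⁺][HA⁻]/[H₂A], x² + Ka₁·x − Ka₁·C = 0 with C = 0.12 M and Ka₁ = 3.94e-07. Solving: [H⁺] = (−Ka₁ + √(Ka₁² + 4·Ka₁·C)) / 2 = 2.1724e-04 M. pH = -log(2.1724e-04) = 3.66.

pH = 3.66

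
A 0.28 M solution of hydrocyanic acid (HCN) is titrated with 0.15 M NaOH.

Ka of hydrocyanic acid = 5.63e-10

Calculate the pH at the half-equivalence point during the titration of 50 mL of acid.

At half-equivalence [HA] = [A⁻], so Henderson-Hasselbalch gives pH = pKa = -log(5.63e-10) = 9.25.

pH = pKa = 9.25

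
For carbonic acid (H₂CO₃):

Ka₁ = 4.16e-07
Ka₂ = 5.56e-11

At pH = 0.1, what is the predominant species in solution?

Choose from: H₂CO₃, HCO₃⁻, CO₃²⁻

pKa₁ = 6.38, pKa₂ = 10.25. For a polyprotic acid the predominant species crosses at each pKa: below pKa_n the protonated form dominates, above it the deprotonated form does. At pH = 0.1, the predominant species is H₂CO₃.

H₂CO₃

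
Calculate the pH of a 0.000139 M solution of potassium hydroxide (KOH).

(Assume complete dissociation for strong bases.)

[OH⁻] = 0.000139 M for strong base. pOH = -log[OH⁻] = 3.86, pH = 14 - pOH

pH = 10.14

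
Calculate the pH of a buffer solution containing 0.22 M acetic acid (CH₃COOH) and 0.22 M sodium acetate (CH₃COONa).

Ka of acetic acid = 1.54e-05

pKa = -log(1.54e-05) = 4.81. pH = pKa + log([A⁻]/[HA]) = 4.81 + log(0.22/0.22)

pH = 4.81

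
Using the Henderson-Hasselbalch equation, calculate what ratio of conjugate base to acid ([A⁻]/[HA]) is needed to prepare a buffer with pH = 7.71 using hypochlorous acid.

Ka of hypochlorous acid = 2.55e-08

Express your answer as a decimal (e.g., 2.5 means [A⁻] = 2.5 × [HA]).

pKa = -log(2.55e-08) = 7.5935. pH = pKa + log([A⁻]/[HA]), so log([A⁻]/[HA]) = pH − pKa = 7.71 − 7.5935 = 0.1165. [A⁻]/[HA] = 10^(0.1165) = 1.31

[A⁻]/[HA] = 1.31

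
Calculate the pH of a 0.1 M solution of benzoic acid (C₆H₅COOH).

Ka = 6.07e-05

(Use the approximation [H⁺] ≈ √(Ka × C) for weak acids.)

[H⁺] = √(Ka × C) = √(6.07e-05 × 0.1) = 2.4637e-03. pH = -log(2.4637e-03)

pH = 2.61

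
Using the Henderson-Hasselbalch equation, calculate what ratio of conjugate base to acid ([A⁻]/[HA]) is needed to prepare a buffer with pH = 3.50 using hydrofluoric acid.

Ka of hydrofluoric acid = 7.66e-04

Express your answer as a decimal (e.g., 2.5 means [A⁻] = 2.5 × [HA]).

pKa = -log(7.66e-04) = 3.1158. pH = pKa + log([A⁻]/[HA]), so log([A⁻]/[HA]) = pH − pKa = 3.50 − 3.1158 = 0.3842. [A⁻]/[HA] = 10^(0.3842) = 2.42

[A⁻]/[HA] = 2.42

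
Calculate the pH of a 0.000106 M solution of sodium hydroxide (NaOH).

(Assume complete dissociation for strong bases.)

[OH⁻] = 0.000106 M for strong base. pOH = -log[OH⁻] = 3.97, pH = 14 - pOH

pH = 10.03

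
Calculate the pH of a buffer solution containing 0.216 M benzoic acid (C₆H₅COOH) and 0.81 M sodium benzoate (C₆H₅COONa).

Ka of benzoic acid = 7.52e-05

pKa = -log(7.52e-05) = 4.12. pH = pKa + log([A⁻]/[HA]) = 4.12 + log(0.81/0.216)

pH = 4.70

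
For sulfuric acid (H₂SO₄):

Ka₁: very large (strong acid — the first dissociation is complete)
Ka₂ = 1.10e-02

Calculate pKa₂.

pKa₂ = -log(Ka₂) = -log(1.10e-02) = 1.96.

pK_{a2} = 1.96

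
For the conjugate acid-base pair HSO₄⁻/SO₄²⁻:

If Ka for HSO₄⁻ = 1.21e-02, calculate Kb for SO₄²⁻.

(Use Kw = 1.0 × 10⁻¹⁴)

For a conjugate pair Ka × Kb = Kw, so Kb = Kw/Ka = 1.0 × 10⁻¹⁴ / 1.21e-02 = 8.26e-13.

K_b = 8.26e-13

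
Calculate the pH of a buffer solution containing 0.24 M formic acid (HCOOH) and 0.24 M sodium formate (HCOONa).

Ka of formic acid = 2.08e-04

pKa = -log(2.08e-04) = 3.68. pH = pKa + log([A⁻]/[HA]) = 3.68 + log(0.24/0.24)

pH = 3.68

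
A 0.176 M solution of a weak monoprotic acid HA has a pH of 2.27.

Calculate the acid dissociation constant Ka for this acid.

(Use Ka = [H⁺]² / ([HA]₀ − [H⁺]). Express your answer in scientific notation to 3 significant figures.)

[H⁺] = 10^(−pH) = 10^(−2.27) = 5.370e-03 M. For HA ⇌ H⁺ + A⁻, Ka = [H⁺][A⁻]/[HA] = [H⁺]² / ([HA]₀ − [H⁺]) = (5.370e-03)² / (0.176 − 5.370e-03) = 1.69e-04.

K_a = 1.69e-04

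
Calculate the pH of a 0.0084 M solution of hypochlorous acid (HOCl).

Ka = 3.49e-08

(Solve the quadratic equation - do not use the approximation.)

x² + Ka×x - Ka×C = 0. Using quadratic formula: [H⁺] = 1.7104e-05

pH = 4.77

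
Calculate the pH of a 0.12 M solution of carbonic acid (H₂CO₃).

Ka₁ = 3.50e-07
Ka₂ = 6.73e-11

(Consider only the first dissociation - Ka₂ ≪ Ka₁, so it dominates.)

First dissociation dominates. From Ka₁ = [H⁺][HA⁻]/[H₂A], x² + Ka₁·x − Ka₁·C = 0 with C = 0.12 M and Ka₁ = 3.50e-07. Solving: [H⁺] = (−Ka₁ + √(Ka₁² + 4·Ka₁·C)) / 2 = 2.0476e-04 M. pH = -log(2.0476e-04) = 3.69.

pH = 3.69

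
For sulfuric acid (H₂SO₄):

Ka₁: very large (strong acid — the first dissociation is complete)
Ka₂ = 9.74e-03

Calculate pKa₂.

pKa₂ = -log(Ka₂) = -log(9.74e-03) = 2.01.

pK_{a2} = 2.01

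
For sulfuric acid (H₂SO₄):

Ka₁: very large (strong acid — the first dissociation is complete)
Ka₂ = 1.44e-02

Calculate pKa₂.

pKa₂ = -log(Ka₂) = -log(1.44e-02) = 1.84.

pK_{a2} = 1.84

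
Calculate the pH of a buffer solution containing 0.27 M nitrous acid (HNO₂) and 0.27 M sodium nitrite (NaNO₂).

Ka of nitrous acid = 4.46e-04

pKa = -log(4.46e-04) = 3.35. pH = pKa + log([A⁻]/[HA]) = 3.35 + log(0.27/0.27)

pH = 3.35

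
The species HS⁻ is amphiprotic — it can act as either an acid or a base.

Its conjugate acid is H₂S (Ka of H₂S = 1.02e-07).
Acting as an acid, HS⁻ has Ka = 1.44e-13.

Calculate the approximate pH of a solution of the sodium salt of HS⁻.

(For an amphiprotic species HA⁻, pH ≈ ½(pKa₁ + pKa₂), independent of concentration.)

pKa₁ = -log(1.02e-07) = 6.99; pKa₂ = -log(1.44e-13) = 12.84. For an amphiprotic species, pH ≈ ½(pKa₁ + pKa₂) = ½(6.99 + 12.84) = 9.92.

pH = 9.92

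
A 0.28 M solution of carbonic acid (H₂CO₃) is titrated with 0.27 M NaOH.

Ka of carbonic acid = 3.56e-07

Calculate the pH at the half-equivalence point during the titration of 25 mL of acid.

At half-equivalence [HA] = [A⁻], so Henderson-Hasselbalch gives pH = pKa = -log(3.56e-07) = 6.45.

pH = pKa = 6.45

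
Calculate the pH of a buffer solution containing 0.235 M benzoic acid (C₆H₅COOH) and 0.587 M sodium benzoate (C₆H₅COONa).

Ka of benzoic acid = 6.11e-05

pKa = -log(6.11e-05) = 4.21. pH = pKa + log([A⁻]/[HA]) = 4.21 + log(0.587/0.235)

pH = 4.61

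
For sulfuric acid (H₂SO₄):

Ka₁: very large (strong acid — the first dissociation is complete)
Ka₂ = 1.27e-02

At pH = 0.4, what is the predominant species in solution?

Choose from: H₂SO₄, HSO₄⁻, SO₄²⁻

The first dissociation is complete, so H₂SO₄ itself is never the predominant species in water; pKa₂ = -log(1.27e-02) = 1.90. For a polyprotic acid the predominant species crosses at each pKa: below pKa_n the protonated form dominates, above it the deprotonated form does. At pH = 0.4, the predominant species is HSO₄⁻.

HSO₄⁻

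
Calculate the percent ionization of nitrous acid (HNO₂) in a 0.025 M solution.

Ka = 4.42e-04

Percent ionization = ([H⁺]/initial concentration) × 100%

Using Ka equilibrium: x² + Ka×x - Ka×C = 0. Solving: [H⁺] = 3.1105e-03. Percent = (3.1105e-03/0.025) × 100

Percent ionization = 12.4%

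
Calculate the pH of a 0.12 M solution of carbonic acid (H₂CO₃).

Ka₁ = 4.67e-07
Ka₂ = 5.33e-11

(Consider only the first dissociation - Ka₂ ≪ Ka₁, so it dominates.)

First dissociation dominates. From Ka₁ = [H⁺][HA⁻]/[H₂A], x² + Ka₁·x − Ka₁·C = 0 with C = 0.12 M and Ka₁ = 4.67e-07. Solving: [H⁺] = (−Ka₁ + √(Ka₁² + 4·Ka₁·C)) / 2 = 2.3649e-04 M. pH = -log(2.3649e-04) = 3.63.

pH = 3.63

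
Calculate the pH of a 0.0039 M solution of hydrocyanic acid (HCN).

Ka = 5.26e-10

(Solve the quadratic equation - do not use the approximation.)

x² + Ka×x - Ka×C = 0. Using quadratic formula: [H⁺] = 1.4320e-06

pH = 5.84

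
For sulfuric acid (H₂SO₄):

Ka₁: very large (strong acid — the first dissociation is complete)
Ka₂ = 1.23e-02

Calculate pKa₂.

pKa₂ = -log(Ka₂) = -log(1.23e-02) = 1.91.

pK_{a2} = 1.91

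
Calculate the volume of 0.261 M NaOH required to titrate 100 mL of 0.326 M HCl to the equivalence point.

At equivalence: moles acid = moles base. moles HCl = 0.326 × 100/1000 = 0.0326 mol. V_base = moles / 0.261 × 1000 = 124.9 mL.

V_{base} = 124.9 mL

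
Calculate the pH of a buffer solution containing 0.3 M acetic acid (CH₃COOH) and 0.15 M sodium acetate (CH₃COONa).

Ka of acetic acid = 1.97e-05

pKa = -log(1.97e-05) = 4.71. pH = pKa + log([A⁻]/[HA]) = 4.71 + log(0.15/0.3)

pH = 4.40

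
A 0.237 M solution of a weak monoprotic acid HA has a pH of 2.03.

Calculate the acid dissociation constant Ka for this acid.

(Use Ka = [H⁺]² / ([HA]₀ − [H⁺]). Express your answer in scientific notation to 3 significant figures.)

[H⁺] = 10^(−pH) = 10^(−2.03) = 9.333e-03 M. For HA ⇌ H⁺ + A⁻, Ka = [H⁺][A⁻]/[HA] = [H⁺]² / ([HA]₀ − [H⁺]) = (9.333e-03)² / (0.237 − 9.333e-03) = 3.83e-04.

K_a = 3.83e-04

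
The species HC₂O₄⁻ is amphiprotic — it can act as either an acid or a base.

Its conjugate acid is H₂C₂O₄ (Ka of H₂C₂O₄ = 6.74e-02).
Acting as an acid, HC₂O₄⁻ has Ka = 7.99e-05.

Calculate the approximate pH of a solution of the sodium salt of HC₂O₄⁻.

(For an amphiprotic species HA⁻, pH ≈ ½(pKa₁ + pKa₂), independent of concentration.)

pKa₁ = -log(6.74e-02) = 1.17; pKa₂ = -log(7.99e-05) = 4.10. For an amphiprotic species, pH ≈ ½(pKa₁ + pKa₂) = ½(1.17 + 4.10) = 2.63.

pH = 2.63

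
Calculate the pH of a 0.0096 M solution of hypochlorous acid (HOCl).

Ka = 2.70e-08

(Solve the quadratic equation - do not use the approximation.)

x² + Ka×x - Ka×C = 0. Using quadratic formula: [H⁺] = 1.6086e-05

pH = 4.79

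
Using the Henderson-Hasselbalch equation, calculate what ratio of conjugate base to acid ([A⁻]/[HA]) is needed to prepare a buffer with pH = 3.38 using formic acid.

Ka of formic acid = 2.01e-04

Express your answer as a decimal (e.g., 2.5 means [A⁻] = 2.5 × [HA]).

pKa = -log(2.01e-04) = 3.6968. pH = pKa + log([A⁻]/[HA]), so log([A⁻]/[HA]) = pH − pKa = 3.38 − 3.6968 = -0.3168. [A⁻]/[HA] = 10^(-0.3168) = 0.482

[A⁻]/[HA] = 0.482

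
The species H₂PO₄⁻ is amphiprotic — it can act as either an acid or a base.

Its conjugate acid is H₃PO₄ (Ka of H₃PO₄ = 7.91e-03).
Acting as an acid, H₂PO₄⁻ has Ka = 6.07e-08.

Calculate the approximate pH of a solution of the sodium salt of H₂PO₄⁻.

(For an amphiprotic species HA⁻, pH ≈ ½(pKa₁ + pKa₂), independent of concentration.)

pKa₁ = -log(7.91e-03) = 2.10; pKa₂ = -log(6.07e-08) = 7.22. For an amphiprotic species, pH ≈ ½(pKa₁ + pKa₂) = ½(2.10 + 7.22) = 4.66.

pH = 4.66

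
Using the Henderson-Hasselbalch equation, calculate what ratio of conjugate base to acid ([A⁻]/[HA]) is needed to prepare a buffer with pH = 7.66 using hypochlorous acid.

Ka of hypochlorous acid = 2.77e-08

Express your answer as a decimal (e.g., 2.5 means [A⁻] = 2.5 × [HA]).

pKa = -log(2.77e-08) = 7.5575. pH = pKa + log([A⁻]/[HA]), so log([A⁻]/[HA]) = pH − pKa = 7.66 − 7.5575 = 0.1025. [A⁻]/[HA] = 10^(0.1025) = 1.27

[A⁻]/[HA] = 1.27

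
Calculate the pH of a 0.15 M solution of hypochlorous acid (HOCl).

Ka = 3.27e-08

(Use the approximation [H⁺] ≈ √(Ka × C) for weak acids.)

[H⁺] = √(Ka × C) = √(3.27e-08 × 0.15) = 7.0036e-05. pH = -log(7.0036e-05)

pH = 4.15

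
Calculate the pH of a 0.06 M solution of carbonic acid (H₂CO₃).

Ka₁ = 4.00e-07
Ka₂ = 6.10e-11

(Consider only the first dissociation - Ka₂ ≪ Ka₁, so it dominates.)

First dissociation dominates. From Ka₁ = [H⁺][HA⁻]/[H₂A], x² + Ka₁·x − Ka₁·C = 0 with C = 0.06 M and Ka₁ = 4.00e-07. Solving: [H⁺] = (−Ka₁ + √(Ka₁² + 4·Ka₁·C)) / 2 = 1.5472e-04 M. pH = -log(1.5472e-04) = 3.81.

pH = 3.81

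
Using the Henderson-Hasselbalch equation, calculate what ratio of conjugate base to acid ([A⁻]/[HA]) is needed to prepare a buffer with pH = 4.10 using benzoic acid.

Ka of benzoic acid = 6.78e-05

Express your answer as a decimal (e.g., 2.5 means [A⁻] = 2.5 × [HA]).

pKa = -log(6.78e-05) = 4.1688. pH = pKa + log([A⁻]/[HA]), so log([A⁻]/[HA]) = pH − pKa = 4.10 − 4.1688 = -0.0688. [A⁻]/[HA] = 10^(-0.0688) = 0.854

[A⁻]/[HA] = 0.854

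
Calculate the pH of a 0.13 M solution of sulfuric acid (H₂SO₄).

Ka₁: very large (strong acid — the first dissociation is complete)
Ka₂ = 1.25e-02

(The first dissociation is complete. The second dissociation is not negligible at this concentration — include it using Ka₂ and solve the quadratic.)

First dissociation is complete: [H⁺]₀ = [HSO₄⁻]₀ = C = 0.13 M. Second dissociation HSO₄⁻ ⇌ H⁺ + SO₄²⁻: let x = [SO₄²⁻]. Ka₂ = (C + x)·x / (C − x) = 1.25e-02 → x² + (C + Ka₂)·x − Ka₂·C = 0 → x² + 0.14250·x − 1.625e-03 = 0. x = (−0.14250 + √(0.14250² + 4 × 1.625e-03)) / 2 = 1.0613e-02 M. [H⁺] = C + x = 0.13 + 1.0613e-02 = 1.4061e-01 M. pH = -log(1.4061e-01) = 0.85.

pH = 0.85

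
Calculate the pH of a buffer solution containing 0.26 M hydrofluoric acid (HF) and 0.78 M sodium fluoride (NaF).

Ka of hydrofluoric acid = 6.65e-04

pKa = -log(6.65e-04) = 3.18. pH = pKa + log([A⁻]/[HA]) = 3.18 + log(0.78/0.26)

pH = 3.65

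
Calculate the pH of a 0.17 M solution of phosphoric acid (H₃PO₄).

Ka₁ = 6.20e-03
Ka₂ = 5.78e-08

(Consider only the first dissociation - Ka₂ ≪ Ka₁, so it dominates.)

First dissociation dominates. From Ka₁ = [H⁺][HA⁻]/[H₂A], x² + Ka₁·x − Ka₁·C = 0 with C = 0.17 M and Ka₁ = 6.20e-03. Solving: [H⁺] = (−Ka₁ + √(Ka₁² + 4·Ka₁·C)) / 2 = 2.9513e-02 M. pH = -log(2.9513e-02) = 1.53.

pH = 1.53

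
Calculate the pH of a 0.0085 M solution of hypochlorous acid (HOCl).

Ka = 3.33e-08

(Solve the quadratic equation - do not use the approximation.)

x² + Ka×x - Ka×C = 0. Using quadratic formula: [H⁺] = 1.6807e-05

pH = 4.77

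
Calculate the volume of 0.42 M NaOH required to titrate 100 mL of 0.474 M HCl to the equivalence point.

At equivalence: moles acid = moles base. moles HCl = 0.474 × 100/1000 = 0.0474 mol. V_base = moles / 0.42 × 1000 = 112.9 mL.

V_{base} = 112.9 mL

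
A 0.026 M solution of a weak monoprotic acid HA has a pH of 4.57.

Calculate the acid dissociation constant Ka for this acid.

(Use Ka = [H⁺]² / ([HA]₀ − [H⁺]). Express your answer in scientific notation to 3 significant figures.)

[H⁺] = 10^(−pH) = 10^(−4.57) = 2.692e-05 M. For HA ⇌ H⁺ + A⁻, Ka = [H⁺][A⁻]/[HA] = [H⁺]² / ([HA]₀ − [H⁺]) = (2.692e-05)² / (0.026 − 2.692e-05) = 2.79e-08.

K_a = 2.79e-08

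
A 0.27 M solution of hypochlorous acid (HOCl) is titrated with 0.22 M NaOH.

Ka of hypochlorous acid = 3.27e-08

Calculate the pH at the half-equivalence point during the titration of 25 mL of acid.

At half-equivalence [HA] = [A⁻], so Henderson-Hasselbalch gives pH = pKa = -log(3.27e-08) = 7.49.

pH = pKa = 7.49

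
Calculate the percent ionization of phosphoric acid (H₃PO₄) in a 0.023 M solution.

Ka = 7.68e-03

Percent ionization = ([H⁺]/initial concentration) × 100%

Using Ka equilibrium: x² + Ka×x - Ka×C = 0. Solving: [H⁺] = 9.9942e-03. Percent = (9.9942e-03/0.023) × 100

Percent ionization = 43.5%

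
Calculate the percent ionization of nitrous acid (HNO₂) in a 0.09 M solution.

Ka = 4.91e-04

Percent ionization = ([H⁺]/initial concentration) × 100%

Using Ka equilibrium: x² + Ka×x - Ka×C = 0. Solving: [H⁺] = 6.4066e-03. Percent = (6.4066e-03/0.09) × 100

Percent ionization = 7.12%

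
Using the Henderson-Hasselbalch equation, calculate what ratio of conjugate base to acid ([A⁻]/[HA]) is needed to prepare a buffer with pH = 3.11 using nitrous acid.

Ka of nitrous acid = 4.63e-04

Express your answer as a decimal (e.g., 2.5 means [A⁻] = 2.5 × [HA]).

pKa = -log(4.63e-04) = 3.3344. pH = pKa + log([A⁻]/[HA]), so log([A⁻]/[HA]) = pH − pKa = 3.11 − 3.3344 = -0.2244. [A⁻]/[HA] = 10^(-0.2244) = 0.596

[A⁻]/[HA] = 0.596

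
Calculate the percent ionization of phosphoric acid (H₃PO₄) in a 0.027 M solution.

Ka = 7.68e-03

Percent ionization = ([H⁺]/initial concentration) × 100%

Using Ka equilibrium: x² + Ka×x - Ka×C = 0. Solving: [H⁺] = 1.1063e-02. Percent = (1.1063e-02/0.027) × 100

Percent ionization = 41%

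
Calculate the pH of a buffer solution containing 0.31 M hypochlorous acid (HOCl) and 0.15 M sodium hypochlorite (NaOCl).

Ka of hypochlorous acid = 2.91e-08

pKa = -log(2.91e-08) = 7.54. pH = pKa + log([A⁻]/[HA]) = 7.54 + log(0.15/0.31)

pH = 7.22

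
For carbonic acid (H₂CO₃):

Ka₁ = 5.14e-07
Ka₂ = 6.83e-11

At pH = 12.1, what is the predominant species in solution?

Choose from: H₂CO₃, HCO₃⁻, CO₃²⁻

pKa₁ = 6.29, pKa₂ = 10.17. For a polyprotic acid the predominant species crosses at each pKa: below pKa_n the protonated form dominates, above it the deprotonated form does. At pH = 12.1, the predominant species is CO₃²⁻.

CO₃²⁻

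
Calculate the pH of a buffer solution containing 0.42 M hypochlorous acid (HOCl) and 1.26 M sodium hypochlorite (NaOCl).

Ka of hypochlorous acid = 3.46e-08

pKa = -log(3.46e-08) = 7.46. pH = pKa + log([A⁻]/[HA]) = 7.46 + log(1.26/0.42)

pH = 7.94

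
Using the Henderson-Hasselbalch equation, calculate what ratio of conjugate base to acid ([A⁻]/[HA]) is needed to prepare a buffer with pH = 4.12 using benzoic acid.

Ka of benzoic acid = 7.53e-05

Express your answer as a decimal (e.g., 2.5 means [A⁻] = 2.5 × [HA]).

pKa = -log(7.53e-05) = 4.1232. pH = pKa + log([A⁻]/[HA]), so log([A⁻]/[HA]) = pH − pKa = 4.12 − 4.1232 = -0.0032. [A⁻]/[HA] = 10^(-0.0032) = 0.993

[A⁻]/[HA] = 0.993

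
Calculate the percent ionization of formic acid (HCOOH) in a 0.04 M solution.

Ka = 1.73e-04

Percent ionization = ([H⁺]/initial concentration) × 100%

Using Ka equilibrium: x² + Ka×x - Ka×C = 0. Solving: [H⁺] = 2.5455e-03. Percent = (2.5455e-03/0.04) × 100

Percent ionization = 6.36%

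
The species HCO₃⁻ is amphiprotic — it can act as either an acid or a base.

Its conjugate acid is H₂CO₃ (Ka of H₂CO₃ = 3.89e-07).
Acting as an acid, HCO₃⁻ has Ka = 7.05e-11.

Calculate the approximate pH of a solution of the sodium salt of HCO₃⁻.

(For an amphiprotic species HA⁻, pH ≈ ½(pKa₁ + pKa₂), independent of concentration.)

pKa₁ = -log(3.89e-07) = 6.41; pKa₂ = -log(7.05e-11) = 10.15. For an amphiprotic species, pH ≈ ½(pKa₁ + pKa₂) = ½(6.41 + 10.15) = 8.28.

pH = 8.28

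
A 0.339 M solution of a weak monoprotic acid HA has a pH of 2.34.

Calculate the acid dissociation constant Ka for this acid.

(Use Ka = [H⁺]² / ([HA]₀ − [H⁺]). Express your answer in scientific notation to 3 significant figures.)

[H⁺] = 10^(−pH) = 10^(−2.34) = 4.571e-03 M. For HA ⇌ H⁺ + A⁻, Ka = [H⁺][A⁻]/[HA] = [H⁺]² / ([HA]₀ − [H⁺]) = (4.571e-03)² / (0.339 − 4.571e-03) = 6.25e-05.

K_a = 6.25e-05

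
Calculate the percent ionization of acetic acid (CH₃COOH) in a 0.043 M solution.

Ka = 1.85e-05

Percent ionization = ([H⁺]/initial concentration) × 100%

Using Ka equilibrium: x² + Ka×x - Ka×C = 0. Solving: [H⁺] = 8.8271e-04. Percent = (8.8271e-04/0.043) × 100

Percent ionization = 2.05%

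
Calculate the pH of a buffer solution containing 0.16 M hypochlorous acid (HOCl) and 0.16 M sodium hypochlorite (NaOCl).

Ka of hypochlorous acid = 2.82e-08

pKa = -log(2.82e-08) = 7.55. pH = pKa + log([A⁻]/[HA]) = 7.55 + log(0.16/0.16)

pH = 7.55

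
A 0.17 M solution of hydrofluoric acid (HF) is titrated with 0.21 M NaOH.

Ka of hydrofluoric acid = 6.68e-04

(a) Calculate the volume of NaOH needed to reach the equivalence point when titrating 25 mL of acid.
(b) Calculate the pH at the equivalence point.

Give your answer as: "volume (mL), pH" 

moles acid = 0.17 × 25/1000 = 0.00425 mol; V_base = moles/0.21 × 1000 = 20.2 mL. At equivalence only the conjugate base is present: [A⁻] = 0.00425/0.045 = 9.3947e-02 M. Kb = Kw/Ka = 1.50e-11; [OH⁻] = √(Kb × [A⁻]) = 1.1859e-06; pOH = 5.93; pH = 14 - pOH = 8.07.

V = 20.2 mL, pH = 8.07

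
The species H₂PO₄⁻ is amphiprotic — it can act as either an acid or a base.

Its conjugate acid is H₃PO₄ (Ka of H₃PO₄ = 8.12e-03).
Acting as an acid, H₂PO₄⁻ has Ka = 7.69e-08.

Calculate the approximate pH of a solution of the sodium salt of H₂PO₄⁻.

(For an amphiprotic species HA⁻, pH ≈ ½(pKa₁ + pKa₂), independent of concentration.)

pKa₁ = -log(8.12e-03) = 2.09; pKa₂ = -log(7.69e-08) = 7.11. For an amphiprotic species, pH ≈ ½(pKa₁ + pKa₂) = ½(2.09 + 7.11) = 4.60.

pH = 4.60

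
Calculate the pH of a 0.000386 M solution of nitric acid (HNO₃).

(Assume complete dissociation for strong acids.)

[H⁺] = 0.000386 M for strong acid. pH = -log[H⁺] = -log(0.000386)

pH = 3.41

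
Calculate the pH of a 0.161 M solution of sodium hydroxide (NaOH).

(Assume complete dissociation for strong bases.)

[OH⁻] = 0.161 M for strong base. pOH = -log[OH⁻] = 0.79, pH = 14 - pOH

pH = 13.21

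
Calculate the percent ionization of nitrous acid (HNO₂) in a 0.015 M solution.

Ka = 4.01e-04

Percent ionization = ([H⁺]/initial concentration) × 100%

Using Ka equilibrium: x² + Ka×x - Ka×C = 0. Solving: [H⁺] = 2.2602e-03. Percent = (2.2602e-03/0.015) × 100

Percent ionization = 15.1%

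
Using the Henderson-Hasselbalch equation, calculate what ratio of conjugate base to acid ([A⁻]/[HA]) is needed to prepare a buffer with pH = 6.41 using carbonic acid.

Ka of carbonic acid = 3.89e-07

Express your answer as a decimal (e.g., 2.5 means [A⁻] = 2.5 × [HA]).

pKa = -log(3.89e-07) = 6.4101. pH = pKa + log([A⁻]/[HA]), so log([A⁻]/[HA]) = pH − pKa = 6.41 − 6.4101 = -0.0001. [A⁻]/[HA] = 10^(-0.0001) = 1.00

[A⁻]/[HA] = 1.00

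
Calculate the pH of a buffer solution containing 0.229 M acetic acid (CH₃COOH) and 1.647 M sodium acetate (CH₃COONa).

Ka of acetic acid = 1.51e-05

pKa = -log(1.51e-05) = 4.82. pH = pKa + log([A⁻]/[HA]) = 4.82 + log(1.647/0.229)

pH = 5.68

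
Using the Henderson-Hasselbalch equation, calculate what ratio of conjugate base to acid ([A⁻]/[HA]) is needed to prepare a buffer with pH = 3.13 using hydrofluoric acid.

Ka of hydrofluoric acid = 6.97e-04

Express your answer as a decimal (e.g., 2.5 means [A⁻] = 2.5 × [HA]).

pKa = -log(6.97e-04) = 3.1568. pH = pKa + log([A⁻]/[HA]), so log([A⁻]/[HA]) = pH − pKa = 3.13 − 3.1568 = -0.0268. [A⁻]/[HA] = 10^(-0.0268) = 0.940

[A⁻]/[HA] = 0.940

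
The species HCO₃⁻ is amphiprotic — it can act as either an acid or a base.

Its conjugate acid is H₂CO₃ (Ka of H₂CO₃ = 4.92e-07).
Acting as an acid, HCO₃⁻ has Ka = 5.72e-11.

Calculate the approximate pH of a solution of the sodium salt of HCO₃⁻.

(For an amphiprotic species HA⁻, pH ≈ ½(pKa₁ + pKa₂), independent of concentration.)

pKa₁ = -log(4.92e-07) = 6.31; pKa₂ = -log(5.72e-11) = 10.24. For an amphiprotic species, pH ≈ ½(pKa₁ + pKa₂) = ½(6.31 + 10.24) = 8.28.

pH = 8.28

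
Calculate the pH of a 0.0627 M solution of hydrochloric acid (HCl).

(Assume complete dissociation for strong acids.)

[H⁺] = 0.0627 M for strong acid. pH = -log[H⁺] = -log(0.0627)

pH = 1.20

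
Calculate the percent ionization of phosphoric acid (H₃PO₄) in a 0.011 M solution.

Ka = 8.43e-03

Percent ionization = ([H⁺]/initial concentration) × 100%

Using Ka equilibrium: x² + Ka×x - Ka×C = 0. Solving: [H⁺] = 6.2967e-03. Percent = (6.2967e-03/0.011) × 100

Percent ionization = 57.2%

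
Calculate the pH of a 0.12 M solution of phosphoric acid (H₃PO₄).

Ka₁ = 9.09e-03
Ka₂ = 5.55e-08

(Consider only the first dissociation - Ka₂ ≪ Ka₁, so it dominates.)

First dissociation dominates. From Ka₁ = [H⁺][HA⁻]/[H₂A], x² + Ka₁·x − Ka₁·C = 0 with C = 0.12 M and Ka₁ = 9.09e-03. Solving: [H⁺] = (−Ka₁ + √(Ka₁² + 4·Ka₁·C)) / 2 = 2.8794e-02 M. pH = -log(2.8794e-02) = 1.54.

pH = 1.54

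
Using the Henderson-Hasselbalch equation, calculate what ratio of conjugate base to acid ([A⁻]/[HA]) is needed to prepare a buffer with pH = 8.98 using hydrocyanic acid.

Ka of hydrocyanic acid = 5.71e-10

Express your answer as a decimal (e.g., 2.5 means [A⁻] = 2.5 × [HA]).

pKa = -log(5.71e-10) = 9.2434. pH = pKa + log([A⁻]/[HA]), so log([A⁻]/[HA]) = pH − pKa = 8.98 − 9.2434 = -0.2634. [A⁻]/[HA] = 10^(-0.2634) = 0.545

[A⁻]/[HA] = 0.545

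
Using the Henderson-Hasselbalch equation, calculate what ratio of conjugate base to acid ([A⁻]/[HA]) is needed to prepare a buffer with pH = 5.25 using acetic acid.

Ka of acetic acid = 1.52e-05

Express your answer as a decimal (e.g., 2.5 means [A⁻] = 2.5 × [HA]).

pKa = -log(1.52e-05) = 4.8182. pH = pKa + log([A⁻]/[HA]), so log([A⁻]/[HA]) = pH − pKa = 5.25 − 4.8182 = 0.4318. [A⁻]/[HA] = 10^(0.4318) = 2.70

[A⁻]/[HA] = 2.70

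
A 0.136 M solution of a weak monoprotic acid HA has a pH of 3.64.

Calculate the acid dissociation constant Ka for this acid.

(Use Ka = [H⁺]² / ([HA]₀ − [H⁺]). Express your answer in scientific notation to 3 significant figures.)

[H⁺] = 10^(−pH) = 10^(−3.64) = 2.291e-04 M. For HA ⇌ H⁺ + A⁻, Ka = [H⁺][A⁻]/[HA] = [H⁺]² / ([HA]₀ − [H⁺]) = (2.291e-04)² / (0.136 − 2.291e-04) = 3.87e-07.

K_a = 3.87e-07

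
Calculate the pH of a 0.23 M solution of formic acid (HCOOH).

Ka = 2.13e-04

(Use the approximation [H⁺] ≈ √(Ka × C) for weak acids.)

[H⁺] = √(Ka × C) = √(2.13e-04 × 0.23) = 6.9993e-03. pH = -log(6.9993e-03)

pH = 2.15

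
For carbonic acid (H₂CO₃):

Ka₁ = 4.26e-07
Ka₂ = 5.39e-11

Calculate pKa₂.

pKa₂ = -log(Ka₂) = -log(5.39e-11) = 10.27.

pK_{a2} = 10.27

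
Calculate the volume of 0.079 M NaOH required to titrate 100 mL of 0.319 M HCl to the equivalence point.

At equivalence: moles acid = moles base. moles HCl = 0.319 × 100/1000 = 0.0319 mol. V_base = moles / 0.079 × 1000 = 403.8 mL.

V_{base} = 403.8 mL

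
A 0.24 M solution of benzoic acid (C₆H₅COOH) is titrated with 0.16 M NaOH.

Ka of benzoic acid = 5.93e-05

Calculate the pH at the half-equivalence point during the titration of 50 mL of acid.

At half-equivalence [HA] = [A⁻], so Henderson-Hasselbalch gives pH = pKa = -log(5.93e-05) = 4.23.

pH = pKa = 4.23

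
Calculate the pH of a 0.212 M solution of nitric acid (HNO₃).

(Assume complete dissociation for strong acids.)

[H⁺] = 0.212 M for strong acid. pH = -log[H⁺] = -log(0.212)

pH = 0.67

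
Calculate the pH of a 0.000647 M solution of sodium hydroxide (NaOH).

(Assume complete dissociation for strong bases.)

[OH⁻] = 0.000647 M for strong base. pOH = -log[OH⁻] = 3.19, pH = 14 - pOH

pH = 10.81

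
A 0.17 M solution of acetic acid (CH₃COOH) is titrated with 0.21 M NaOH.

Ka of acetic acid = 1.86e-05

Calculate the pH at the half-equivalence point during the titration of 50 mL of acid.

At half-equivalence [HA] = [A⁻], so Henderson-Hasselbalch gives pH = pKa = -log(1.86e-05) = 4.73.

pH = pKa = 4.73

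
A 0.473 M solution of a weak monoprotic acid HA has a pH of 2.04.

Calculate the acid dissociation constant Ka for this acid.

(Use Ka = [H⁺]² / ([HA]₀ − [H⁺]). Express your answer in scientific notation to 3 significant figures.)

[H⁺] = 10^(−pH) = 10^(−2.04) = 9.120e-03 M. For HA ⇌ H⁺ + A⁻, Ka = [H⁺][A⁻]/[HA] = [H⁺]² / ([HA]₀ − [H⁺]) = (9.120e-03)² / (0.473 − 9.120e-03) = 1.79e-04.

K_a = 1.79e-04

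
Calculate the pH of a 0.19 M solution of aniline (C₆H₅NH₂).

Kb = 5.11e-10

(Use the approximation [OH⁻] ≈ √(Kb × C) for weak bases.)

[OH⁻] = √(Kb × C) = √(5.11e-10 × 0.19) = 9.8534e-06. pOH = 5.01, pH = 14 - pOH

pH = 8.99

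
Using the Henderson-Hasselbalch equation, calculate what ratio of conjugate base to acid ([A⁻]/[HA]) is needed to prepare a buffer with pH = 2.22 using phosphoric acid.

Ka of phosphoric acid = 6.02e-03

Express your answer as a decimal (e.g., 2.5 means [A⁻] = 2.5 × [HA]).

pKa = -log(6.02e-03) = 2.2204. pH = pKa + log([A⁻]/[HA]), so log([A⁻]/[HA]) = pH − pKa = 2.22 − 2.2204 = -0.0004. [A⁻]/[HA] = 10^(-0.0004) = 0.999

[A⁻]/[HA] = 0.999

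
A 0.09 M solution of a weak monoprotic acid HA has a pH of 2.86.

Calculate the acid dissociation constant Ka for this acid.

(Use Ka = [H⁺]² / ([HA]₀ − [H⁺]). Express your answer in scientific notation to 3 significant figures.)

[H⁺] = 10^(−pH) = 10^(−2.86) = 1.380e-03 M. For HA ⇌ H⁺ + A⁻, Ka = [H⁺][A⁻]/[HA] = [H⁺]² / ([HA]₀ − [H⁺]) = (1.380e-03)² / (0.09 − 1.380e-03) = 2.15e-05.

K_a = 2.15e-05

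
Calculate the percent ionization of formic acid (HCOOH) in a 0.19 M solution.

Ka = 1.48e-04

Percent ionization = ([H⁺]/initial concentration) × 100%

Using Ka equilibrium: x² + Ka×x - Ka×C = 0. Solving: [H⁺] = 5.2293e-03. Percent = (5.2293e-03/0.19) × 100

Percent ionization = 2.75%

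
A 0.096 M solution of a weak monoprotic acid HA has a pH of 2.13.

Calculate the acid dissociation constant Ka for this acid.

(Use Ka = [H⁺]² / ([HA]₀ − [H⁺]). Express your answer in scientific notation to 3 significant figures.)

[H⁺] = 10^(−pH) = 10^(−2.13) = 7.413e-03 M. For HA ⇌ H⁺ + A⁻, Ka = [H⁺][A⁻]/[HA] = [H⁺]² / ([HA]₀ − [H⁺]) = (7.413e-03)² / (0.096 − 7.413e-03) = 6.20e-04.

K_a = 6.20e-04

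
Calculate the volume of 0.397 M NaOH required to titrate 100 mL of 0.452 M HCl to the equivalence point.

At equivalence: moles acid = moles base. moles HCl = 0.452 × 100/1000 = 0.0452 mol. V_base = moles / 0.397 × 1000 = 113.9 mL.

V_{base} = 113.9 mL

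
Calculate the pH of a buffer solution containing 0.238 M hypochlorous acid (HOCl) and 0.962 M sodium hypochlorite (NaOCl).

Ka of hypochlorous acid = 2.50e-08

pKa = -log(2.50e-08) = 7.60. pH = pKa + log([A⁻]/[HA]) = 7.60 + log(0.962/0.238)

pH = 8.21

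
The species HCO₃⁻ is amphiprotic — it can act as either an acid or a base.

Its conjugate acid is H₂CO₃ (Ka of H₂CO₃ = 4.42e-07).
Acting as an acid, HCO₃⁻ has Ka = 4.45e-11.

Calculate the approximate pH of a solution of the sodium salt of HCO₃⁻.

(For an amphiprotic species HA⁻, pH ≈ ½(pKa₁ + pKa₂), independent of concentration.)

pKa₁ = -log(4.42e-07) = 6.35; pKa₂ = -log(4.45e-11) = 10.35. For an amphiprotic species, pH ≈ ½(pKa₁ + pKa₂) = ½(6.35 + 10.35) = 8.35.

pH = 8.35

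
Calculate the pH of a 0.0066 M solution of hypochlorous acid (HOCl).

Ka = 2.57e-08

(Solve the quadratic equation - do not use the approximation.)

x² + Ka×x - Ka×C = 0. Using quadratic formula: [H⁺] = 1.3011e-05

pH = 4.89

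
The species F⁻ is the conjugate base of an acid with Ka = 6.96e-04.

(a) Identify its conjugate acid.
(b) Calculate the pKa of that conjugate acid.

(a) The conjugate acid is formed by adding one H⁺ to F⁻, giving HF. (b) pKa = -log(Ka) = -log(6.96e-04) = 3.16.

Conjugate acid: HF; pK_a = 3.16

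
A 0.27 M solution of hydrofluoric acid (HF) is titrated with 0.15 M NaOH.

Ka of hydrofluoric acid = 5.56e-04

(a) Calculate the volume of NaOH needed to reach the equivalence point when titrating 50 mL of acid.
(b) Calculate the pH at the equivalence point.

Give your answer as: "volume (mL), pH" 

moles acid = 0.27 × 50/1000 = 0.0135 mol; V_base = moles/0.15 × 1000 = 90.0 mL. At equivalence only the conjugate base is present: [A⁻] = 0.0135/0.140 = 9.6429e-02 M. Kb = Kw/Ka = 1.80e-11; [OH⁻] = √(Kb × [A⁻]) = 1.3169e-06; pOH = 5.88; pH = 14 - pOH = 8.12.

V = 90.0 mL, pH = 8.12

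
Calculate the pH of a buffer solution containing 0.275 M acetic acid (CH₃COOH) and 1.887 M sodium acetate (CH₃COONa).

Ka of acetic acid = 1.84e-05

pKa = -log(1.84e-05) = 4.74. pH = pKa + log([A⁻]/[HA]) = 4.74 + log(1.887/0.275)

pH = 5.57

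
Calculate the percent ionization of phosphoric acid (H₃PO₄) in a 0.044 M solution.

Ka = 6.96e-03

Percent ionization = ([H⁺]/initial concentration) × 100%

Using Ka equilibrium: x² + Ka×x - Ka×C = 0. Solving: [H⁺] = 1.4362e-02. Percent = (1.4362e-02/0.044) × 100

Percent ionization = 32.6%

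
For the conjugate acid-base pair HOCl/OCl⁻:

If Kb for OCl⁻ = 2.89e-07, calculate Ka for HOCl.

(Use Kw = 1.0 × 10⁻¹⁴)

For a conjugate pair Ka × Kb = Kw, so Ka = Kw/Kb = 1.0 × 10⁻¹⁴ / 2.89e-07 = 3.46e-08.

K_a = 3.46e-08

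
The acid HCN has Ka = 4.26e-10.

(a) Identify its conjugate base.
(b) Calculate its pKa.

(a) The conjugate base is formed by removing one H⁺ from HCN, giving CN⁻. (b) pKa = -log(Ka) = -log(4.26e-10) = 9.37.

Conjugate base: CN⁻; pK_a = 9.37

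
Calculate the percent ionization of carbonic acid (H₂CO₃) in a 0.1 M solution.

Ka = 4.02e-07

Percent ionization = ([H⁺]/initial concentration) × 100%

Using Ka equilibrium: x² + Ka×x - Ka×C = 0. Solving: [H⁺] = 2.0030e-04. Percent = (2.0030e-04/0.1) × 100

Percent ionization = 0.2%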